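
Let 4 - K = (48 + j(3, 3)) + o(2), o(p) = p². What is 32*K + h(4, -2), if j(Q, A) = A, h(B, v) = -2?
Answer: -1634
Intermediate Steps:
K = -51 (K = 4 - ((48 + 3) + 2²) = 4 - (51 + 4) = 4 - 1*55 = 4 - 55 = -51)
32*K + h(4, -2) = 32*(-51) - 2 = -1632 - 2 = -1634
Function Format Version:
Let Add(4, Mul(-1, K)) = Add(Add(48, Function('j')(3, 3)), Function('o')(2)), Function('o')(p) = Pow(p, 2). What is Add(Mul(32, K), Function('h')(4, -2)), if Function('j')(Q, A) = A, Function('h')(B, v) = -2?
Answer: -1634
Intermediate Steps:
K = -51 (K = Add(4, Mul(-1, Add(Add(48, 3), Pow(2, 2)))) = Add(4, Mul(-1, Add(51, 4))) = Add(4, Mul(-1, 55)) = Add(4, -55) = -51)
Add(Mul(32, K), Function('h')(4, -2)) = Add(Mul(32, -51), -2) = Add(-1632, -2) = -1634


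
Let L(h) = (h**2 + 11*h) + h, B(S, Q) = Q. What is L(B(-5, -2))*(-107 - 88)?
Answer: 3900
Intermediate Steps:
L(h) = h**2 + 12*h
L(B(-5, -2))*(-107 - 88) = (-2*(12 - 2))*(-107 - 88) = -2*10*(-195) = -20*(-195) = 3900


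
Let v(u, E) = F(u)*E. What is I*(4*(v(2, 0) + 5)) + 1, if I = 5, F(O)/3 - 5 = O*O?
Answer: 101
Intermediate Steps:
F(O) = 15 + 3*O² (F(O) = 15 + 3*(O*O) = 15 + 3*O²)
v(u, E) = E*(15 + 3*u²) (v(u, E) = (15 + 3*u²)*E = E*(15 + 3*u²))
I*(4*(v(2, 0) + 5)) + 1 = 5*(4*(3*0*(5 + 2²) + 5)) + 1 = 5*(4*(3*0*(5 + 4) + 5)) + 1 = 5*(4*(3*0*9 + 5)) + 1 = 5*(4*(0 + 5)) + 1 = 5*(4*5) + 1 = 5*20 + 1 = 100 + 1 = 101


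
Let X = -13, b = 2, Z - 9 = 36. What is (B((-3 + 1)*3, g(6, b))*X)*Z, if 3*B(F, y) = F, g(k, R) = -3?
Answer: 1170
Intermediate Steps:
Z = 45 (Z = 9 + 36 = 45)
B(F, y) = F/3
(B((-3 + 1)*3, g(6, b))*X)*Z = ((((-3 + 1)*3)/3)*(-13))*45 = (((-2*3)/3)*(-13))*45 = (((⅓)*(-6))*(-13))*45 = -2*(-13)*45 = 26*45 = 1170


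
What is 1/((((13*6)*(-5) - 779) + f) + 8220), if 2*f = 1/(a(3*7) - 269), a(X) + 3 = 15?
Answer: 514/3624213 ≈ 0.00014182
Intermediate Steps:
a(X) = 12 (a(X) = -3 + 15 = 12)
f = -1/514 (f = 1/(2*(12 - 269)) = (½)/(-257) = (½)*(-1/257) = -1/514 ≈ -0.0019455)
1/((((13*6)*(-5) - 779) + f) + 8220) = 1/((((13*6)*(-5) - 779) - 1/514) + 8220) = 1/(((78*(-5) - 779) - 1/514) + 8220) = 1/(((-390 - 779) - 1/514) + 8220) = 1/((-1169 - 1/514) + 8220) = 1/(-600867/514 + 8220) = 1/(3624213/514) = 514/3624213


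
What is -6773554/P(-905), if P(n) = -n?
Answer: -6773554/905 ≈ -7484.6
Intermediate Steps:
-6773554/P(-905) = -6773554/((-1*(-905))) = -6773554/905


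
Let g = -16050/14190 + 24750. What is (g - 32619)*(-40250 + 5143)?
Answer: 130688335204/473 ≈ 2.7630e+8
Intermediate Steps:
g = 11706215/473 (g = -16050*1/14190 + 24750 = -535/473 + 24750 = 11706215/473 ≈ 24749.)
(g - 32619)*(-40250 + 5143) = (11706215/473 - 32619)*(-40250 + 5143) = -3722572/473*(-35107) = 130688335204/473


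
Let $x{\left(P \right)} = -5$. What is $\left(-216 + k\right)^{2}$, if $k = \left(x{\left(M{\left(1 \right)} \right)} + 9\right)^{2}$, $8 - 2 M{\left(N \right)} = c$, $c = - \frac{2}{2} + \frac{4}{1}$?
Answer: $40000$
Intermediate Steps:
$c = 3$ ($c = \left(-2\right) \frac{1}{2} + 4 \cdot 1 = -1 + 4 = 3$)
$M{\left(N \right)} = \frac{5}{2}$ ($M{\left(N \right)} = 4 - \frac{3}{2} = \frac{5}{2}$)
$k = 16$ ($k = \left(-5 + 9\right)^{2} = 4^{2} = 16$)
$\left(-216 + k\right)^{2} = \left(-216 + 16\right)^{2} = \left(-200\right)^{2} = 40000$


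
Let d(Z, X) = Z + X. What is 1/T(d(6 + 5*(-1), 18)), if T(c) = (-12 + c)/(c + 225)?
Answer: 244/7 ≈ 34.857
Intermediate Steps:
d(Z, X) = X + Z
T(c) = (-12 + c)/(225 + c)
1/T(d(6 + 5*(-1), 18)) = 1/((-12 + (18 + (6 + 5*(-1))))/(225 + (18 + (6 + 5*(-1))))) = 1/((-12 + (18 + (6 - 5)))/(225 + (18 + (6 - 5)))) = 1/((-12 + (18 + 1))/(225 + (18 + 1))) = 1/((-12 + 19)/(225 + 19)) = 1/(7/244) = 244/7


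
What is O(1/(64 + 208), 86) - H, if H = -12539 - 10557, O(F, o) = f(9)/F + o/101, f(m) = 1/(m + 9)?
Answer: 21008774/909 ≈ 23112.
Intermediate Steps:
f(m) = 1/(9 + m)
O(F, o) = 1/(18*F) + o/101 (O(F, o) = 1/((9 + 9)*F) + o/101 = 1/(18*F) + o*(1/101) = 1/(18*F) + o/101)
H = -23096
O(1/(64 + 208), 86) - H = (1/(18*(1/(64 + 208))) + (1/101)*86) - 1*(-23096) = (1/(18*(1/272)) + 86/101) + 23096 = ((1/18)*272 + 86/101) + 23096 = (136/9 + 86/101) + 23096 = 14510/909 + 23096 = 21008774/909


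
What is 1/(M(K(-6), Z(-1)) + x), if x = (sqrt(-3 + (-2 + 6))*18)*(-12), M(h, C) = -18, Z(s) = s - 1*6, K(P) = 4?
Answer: -1/234 ≈ -0.0042735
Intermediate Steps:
Z(s) = -6 + s (Z(s) = s - 6 = -6 + s)
x = -216 (x = (sqrt(-3 + 4)*18)*(-12) = (sqrt(1)*18)*(-12) = (1*18)*(-12) = 18*(-12) = -216)
1/(M(K(-6), Z(-1)) + x) = 1/(-18 - 216) = 1/(-234) = -1/234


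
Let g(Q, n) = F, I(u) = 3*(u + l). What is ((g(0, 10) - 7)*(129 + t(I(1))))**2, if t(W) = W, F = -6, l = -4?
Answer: 2433600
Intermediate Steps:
I(u) = -12 + 3*u (I(u) = 3*(u - 4) = 3*(-4 + u) = -12 + 3*u)
g(Q, n) = -6
((g(0, 10) - 7)*(129 + t(I(1))))**2 = ((-6 - 7)*(129 + (-12 + 3*1)))**2 = (-13*(129 + (-12 + 3)))**2 = (-13*(129 - 9))**2 = (-13*120)**2 = (-1560)**2 = 2433600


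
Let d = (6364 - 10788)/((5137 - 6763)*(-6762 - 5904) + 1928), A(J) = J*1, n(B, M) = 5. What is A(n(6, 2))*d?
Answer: -5530/5149211 ≈ -0.0010740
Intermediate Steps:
A(J) = J
d = -1106/5149211 (d = -4424/(-1626*(-12666) + 1928) = -4424/(20594916 + 1928) = -4424/20596844 = -4424*1/20596844 = -1106/5149211 ≈ -0.00021479)
A(n(6, 2))*d = 5*(-1106/5149211) = -5530/5149211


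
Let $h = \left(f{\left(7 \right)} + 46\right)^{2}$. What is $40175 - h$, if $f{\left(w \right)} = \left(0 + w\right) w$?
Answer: $31150$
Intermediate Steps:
$f{\left(w \right)} = w^{2}$ ($f{\left(w \right)} = w w = w^{2}$)
$h = 9025$ ($h = \left(7^{2} + 46\right)^{2} = \left(49 + 46\right)^{2} = 95^{2} = 9025$)
$40175 - h = 40175 - 9025 = 31150$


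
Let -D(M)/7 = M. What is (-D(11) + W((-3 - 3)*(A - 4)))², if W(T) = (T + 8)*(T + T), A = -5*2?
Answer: 241274089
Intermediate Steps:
D(M) = -7*M
A = -10
W(T) = 2*T*(8 + T) (W(T) = (8 + T)*(2*T) = 2*T*(8 + T))
(-D(11) + W((-3 - 3)*(A - 4)))² = (-(-7)*11 + 2*((-3 - 3)*(-10 - 4))*(8 + (-3 - 3)*(-10 - 4)))² = (-1*(-77) + 2*(-6*(-14))*(8 - 6*(-14)))² = (77 + 2*84*(8 + 84))² = (77 + 2*84*92)² = (77 + 15456)² = 15533² = 241274089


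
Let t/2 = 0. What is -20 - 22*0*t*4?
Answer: -20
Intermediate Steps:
t = 0 (t = 2*0 = 0)
-20 - 22*0*t*4 = -20 - 22*0*0*4 = -20 - 0*4 = -20 - 22*0 = -20 + 0 = -20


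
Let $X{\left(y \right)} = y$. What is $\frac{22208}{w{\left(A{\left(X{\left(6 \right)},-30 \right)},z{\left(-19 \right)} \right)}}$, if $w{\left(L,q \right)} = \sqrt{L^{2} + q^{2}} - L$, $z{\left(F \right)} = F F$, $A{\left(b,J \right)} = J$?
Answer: $- \frac{666240}{130321} + \frac{22208 \sqrt{131221}}{130321} \approx 56.618$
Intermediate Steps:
$z{\left(F \right)} = F^{2}$
$\frac{22208}{w{\left(A{\left(X{\left(6 \right)},-30 \right)},z{\left(-19 \right)} \right)}} = \frac{22208}{\sqrt{\left(-30\right)^{2} + \left(\left(-19\right)^{2}\right)^{2}} - -30} = \frac{22208}{\sqrt{900 + 361^{2}} + 30} = \frac{22208}{\sqrt{900 + 130321} + 30} = \frac{22208}{\sqrt{131221} + 30} = \frac{22208}{30 + \sqrt{131221}}$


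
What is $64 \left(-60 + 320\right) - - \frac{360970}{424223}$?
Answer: $\frac{7059431690}{424223} \approx 16641.0$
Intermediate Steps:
$64 \left(-60 + 320\right) - - \frac{360970}{424223} = 64 \cdot 260 - \left(-360970\right) \frac{1}{424223} = 16640 - - \frac{360970}{424223} = 16640 + \frac{360970}{424223} = \frac{7059431690}{424223}$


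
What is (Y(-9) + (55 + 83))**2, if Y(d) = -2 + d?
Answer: 16129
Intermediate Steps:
(Y(-9) + (55 + 83))**2 = ((-2 - 9) + (55 + 83))**2 = (-11 + 138)**2 = 127**2 = 16129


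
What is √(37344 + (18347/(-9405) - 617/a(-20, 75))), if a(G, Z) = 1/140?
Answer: I*√481956013715/3135 ≈ 221.45*I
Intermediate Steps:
a(G, Z) = 1/140
√(37344 + (18347/(-9405) - 617/a(-20, 75))) = √(37344 + (18347/(-9405) - 617/1/140)) = √(37344 + (18347*(-1/9405) - 617*140)) = √(37344 + (-18347/9405 - 86380)) = √(37344 - 812422247/9405) = √(-461201927/9405) = I*√481956013715/3135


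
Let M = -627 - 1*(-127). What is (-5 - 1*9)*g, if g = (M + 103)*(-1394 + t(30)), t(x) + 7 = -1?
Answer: -7792316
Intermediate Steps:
t(x) = -8 (t(x) = -7 - 1 = -8)
M = -500 (M = -627 + 127 = -500)
g = 556594 (g = (-500 + 103)*(-1394 - 8) = -397*(-1402) = 556594)
(-5 - 1*9)*g = (-5 - 1*9)*556594 = (-5 - 9)*556594 = -14*556594 = -7792316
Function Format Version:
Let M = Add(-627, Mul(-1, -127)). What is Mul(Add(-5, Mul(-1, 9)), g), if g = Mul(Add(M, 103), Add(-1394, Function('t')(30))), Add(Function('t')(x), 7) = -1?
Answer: -7792316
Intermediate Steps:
Function('t')(x) = -8 (Function('t')(x) = Add(-7, -1) = -8)
M = -500 (M = Add(-627, 127) = -500)
g = 556594 (g = Mul(Add(-500, 103), Add(-1394, -8)) = Mul(-397, -1402) = 556594)
Mul(Add(-5, Mul(-1, 9)), g) = Mul(Add(-5, Mul(-1, 9)), 556594) = Mul(Add(-5, -9), 556594) = Mul(-14, 556594) = -7792316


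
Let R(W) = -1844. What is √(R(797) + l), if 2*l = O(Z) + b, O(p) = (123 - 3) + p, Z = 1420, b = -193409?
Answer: I*√391114/2 ≈ 312.7*I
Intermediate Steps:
O(p) = 120 + p
l = -191869/2 (l = ((120 + 1420) - 193409)/2 = (1540 - 193409)/2 = (½)*(-191869) = -191869/2 ≈ -95935.)
√(R(797) + l) = √(-1844 - 191869/2) = √(-195557/2) = I*√391114/2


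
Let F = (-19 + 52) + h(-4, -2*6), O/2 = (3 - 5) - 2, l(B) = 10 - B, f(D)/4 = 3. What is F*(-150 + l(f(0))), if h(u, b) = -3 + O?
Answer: -3344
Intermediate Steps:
f(D) = 12 (f(D) = 4*3 = 12)
O = -8 (O = 2*((3 - 5) - 2) = 2*(-2 - 2) = 2*(-4) = -8)
h(u, b) = -11 (h(u, b) = -3 - 8 = -11)
F = 22 (F = (-19 + 52) - 11 = 33 - 11 = 22)
F*(-150 + l(f(0))) = 22*(-150 + (10 - 1*12)) = 22*(-150 + (10 - 12)) = 22*(-150 - 2) = 22*(-152) = -3344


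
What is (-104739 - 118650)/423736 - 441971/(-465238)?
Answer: 41674986037/98569044584 ≈ 0.42280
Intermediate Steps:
(-104739 - 118650)/423736 - 441971/(-465238) = -223389*1/423736 - 441971*(-1/465238) = -223389/423736 + 441971/465238 = 41674986037/98569044584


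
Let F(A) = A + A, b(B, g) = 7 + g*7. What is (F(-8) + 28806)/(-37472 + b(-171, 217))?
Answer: -14395/17973 ≈ -0.80092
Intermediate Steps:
b(B, g) = 7 + 7*g
F(A) = 2*A
(F(-8) + 28806)/(-37472 + b(-171, 217)) = (2*(-8) + 28806)/(-37472 + (7 + 7*217)) = (-16 + 28806)/(-37472 + (7 + 1519)) = 28790/(-37472 + 1526) = 28790/(-35946) = 28790*(-1/35946) = -14395/17973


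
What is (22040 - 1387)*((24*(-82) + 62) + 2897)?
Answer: 20467123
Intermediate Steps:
(22040 - 1387)*((24*(-82) + 62) + 2897) = 20653*((-1968 + 62) + 2897) = 20653*(-1906 + 2897) = 20653*991 = 20467123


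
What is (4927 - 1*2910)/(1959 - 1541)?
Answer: 2017/418 ≈ 4.8254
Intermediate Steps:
(4927 - 1*2910)/(1959 - 1541) = (4927 - 2910)/418 = 2017*(1/418) = 2017/418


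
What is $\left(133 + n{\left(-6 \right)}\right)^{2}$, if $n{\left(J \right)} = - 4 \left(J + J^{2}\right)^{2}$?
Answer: $12020089$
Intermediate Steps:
$\left(133 + n{\left(-6 \right)}\right)^{2} = \left(133 - 4 \left(-6\right)^{2} \left(1 - 6\right)^{2}\right)^{2} = \left(133 - 144 \left(-5\right)^{2}\right)^{2} = \left(133 - 144 \cdot 25\right)^{2} = \left(133 - 3600\right)^{2} = \left(-3467\right)^{2} = 12020089$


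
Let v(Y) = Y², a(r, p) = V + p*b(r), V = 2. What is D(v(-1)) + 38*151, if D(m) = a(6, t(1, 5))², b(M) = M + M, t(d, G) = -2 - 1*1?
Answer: 6894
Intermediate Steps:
t(d, G) = -3 (t(d, G) = -2 - 1 = -3)
b(M) = 2*M
a(r, p) = 2 + 2*p*r (a(r, p) = 2 + p*(2*r) = 2 + 2*p*r)
D(m) = 1156 (D(m) = (2 + 2*(-3)*6)² = (2 - 36)² = (-34)² = 1156)
D(v(-1)) + 38*151 = 1156 + 38*151 = 1156 + 5738 = 6894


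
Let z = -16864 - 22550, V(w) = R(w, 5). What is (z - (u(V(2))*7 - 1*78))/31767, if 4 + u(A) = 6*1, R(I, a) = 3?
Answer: -39350/31767 ≈ -1.2387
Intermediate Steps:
V(w) = 3
u(A) = 2 (u(A) = -4 + 6*1 = -4 + 6 = 2)
z = -39414
(z - (u(V(2))*7 - 1*78))/31767 = (-39414 - (2*7 - 1*78))/31767 = (-39414 - (14 - 78))*(1/31767) = (-39414 - 1*(-64))*(1/31767) = (-39414 + 64)*(1/31767) = -39350*1/31767 = -39350/31767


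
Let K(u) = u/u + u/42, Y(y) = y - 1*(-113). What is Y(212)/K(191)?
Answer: 13650/233 ≈ 58.584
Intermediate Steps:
Y(y) = 113 + y (Y(y) = y + 113 = 113 + y)
K(u) = 1 + u/42 (K(u) = 1 + u*(1/42) = 1 + u/42)
Y(212)/K(191) = (113 + 212)/(1 + (1/42)*191) = 325/(1 + 191/42) = 325/(233/42) = 325*(42/233) = 13650/233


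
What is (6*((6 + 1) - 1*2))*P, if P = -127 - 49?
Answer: -5280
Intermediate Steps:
P = -176
(6*((6 + 1) - 1*2))*P = (6*((6 + 1) - 1*2))*(-176) = (6*(7 - 2))*(-176) = (6*5)*(-176) = 30*(-176) = -5280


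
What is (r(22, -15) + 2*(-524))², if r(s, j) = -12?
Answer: 1123600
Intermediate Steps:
(r(22, -15) + 2*(-524))² = (-12 + 2*(-524))² = (-12 - 1048)² = (-1060)² = 1123600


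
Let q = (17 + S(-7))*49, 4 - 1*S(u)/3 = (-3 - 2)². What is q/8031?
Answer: -2254/8031 ≈ -0.28066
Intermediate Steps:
S(u) = -63 (S(u) = 12 - 3*(-3 - 2)² = 12 - 3*(-5)² = 12 - 3*25 = 12 - 75 = -63)
q = -2254 (q = (17 - 63)*49 = -46*49 = -2254)
q/8031 = -2254/8031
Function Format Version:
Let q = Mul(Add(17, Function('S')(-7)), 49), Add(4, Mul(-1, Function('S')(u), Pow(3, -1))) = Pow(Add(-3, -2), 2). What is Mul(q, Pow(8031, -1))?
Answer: Rational(-2254, 8031) ≈ -0.28066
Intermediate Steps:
Function('S')(u) = -63 (Function('S')(u) = Add(12, Mul(-3, Pow(Add(-3, -2), 2))) = Add(12, Mul(-3, Pow(-5, 2))) = Add(12, Mul(-3, 25)) = Add(12, -75) = -63)
q = -2254 (q = Mul(Add(17, -63), 49) = Mul(-46, 49) = -2254)
Mul(q, Pow(8031, -1)) = Mul(-2254, Pow(8031, -1)) = Mul(-2254, Rational(1, 8031)) = Rational(-2254, 8031)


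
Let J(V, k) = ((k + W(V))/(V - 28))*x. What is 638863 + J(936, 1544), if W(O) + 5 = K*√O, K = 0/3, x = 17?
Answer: 580113767/908 ≈ 6.3889e+5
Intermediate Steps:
K = 0 (K = 0*(⅓) = 0)
W(O) = -5 (W(O) = -5 + 0*√O = -5 + 0 = -5)
J(V, k) = 17*(-5 + k)/(-28 + V) (J(V, k) = ((k - 5)/(V - 28))*17 = ((-5 + k)/(-28 + V))*17 = 17*(-5 + k)/(-28 + V))
638863 + J(936, 1544) = 638863 + 17*(-5 + 1544)/(-28 + 936) = 638863 + 17*1539/908 = 638863 + 17*(1/908)*1539 = 638863 + 26163/908 = 580113767/908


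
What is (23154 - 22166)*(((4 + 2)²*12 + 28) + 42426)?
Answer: 42371368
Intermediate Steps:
(23154 - 22166)*(((4 + 2)²*12 + 28) + 42426) = 988*((6²*12 + 28) + 42426) = 988*((36*12 + 28) + 42426) = 988*((432 + 28) + 42426) = 988*(460 + 42426) = 988*42886 = 42371368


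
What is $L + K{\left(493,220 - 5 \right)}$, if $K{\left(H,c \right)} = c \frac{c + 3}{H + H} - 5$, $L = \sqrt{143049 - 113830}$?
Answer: $\frac{20970}{493} + \sqrt{29219} \approx 213.47$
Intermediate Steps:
$L = \sqrt{29219} \approx 170.94$
$K{\left(H,c \right)} = -5 + \frac{c \left(3 + c\right)}{2 H}$ ($K{\left(H,c \right)} = c \frac{3 + c}{2 H} - 5 = \frac{c \left(3 + c\right)}{2 H} - 5 = -5 + \frac{c \left(3 + c\right)}{2 H}$)
$L + K{\left(493,220 - 5 \right)} = \sqrt{29219} + \frac{\left(220 - 5\right)^{2} - 4930 + 3 \left(220 - 5\right)}{2 \cdot 493} = \sqrt{29219} + \frac{1}{2} \cdot \frac{1}{493} \left(215^{2} - 4930 + 3 \cdot 215\right) = \sqrt{29219} + \frac{1}{2} \cdot \frac{1}{493} \left(46225 - 4930 + 645\right) = \sqrt{29219} + \frac{1}{2} \cdot \frac{1}{493} \cdot 41940 = \sqrt{29219} + \frac{20970}{493} = \frac{20970}{493} + \sqrt{29219}$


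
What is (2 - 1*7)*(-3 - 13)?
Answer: 80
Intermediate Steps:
(2 - 1*7)*(-3 - 13) = (2 - 7)*(-16) = -5*(-16) = 80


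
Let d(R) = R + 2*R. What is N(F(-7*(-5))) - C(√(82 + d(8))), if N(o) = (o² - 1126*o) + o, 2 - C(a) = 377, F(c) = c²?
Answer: 122875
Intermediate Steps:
d(R) = 3*R
C(a) = -375 (C(a) = 2 - 1*377 = 2 - 377 = -375)
N(o) = o² - 1125*o
N(F(-7*(-5))) - C(√(82 + d(8))) = (-7*(-5))²*(-1125 + (-7*(-5))²) - 1*(-375) = 35²*(-1125 + 35²) + 375 = 1225*(-1125 + 1225) + 375 = 1225*100 + 375 = 122500 + 375 = 122875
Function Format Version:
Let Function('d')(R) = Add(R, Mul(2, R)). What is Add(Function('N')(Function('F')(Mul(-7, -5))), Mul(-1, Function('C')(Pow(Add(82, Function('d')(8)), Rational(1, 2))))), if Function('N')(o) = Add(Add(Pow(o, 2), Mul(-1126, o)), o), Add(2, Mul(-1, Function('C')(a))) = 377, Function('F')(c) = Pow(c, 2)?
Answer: 122875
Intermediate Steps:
Function('d')(R) = Mul(3, R)
Function('C')(a) = -375 (Function('C')(a) = Add(2, Mul(-1, 377)) = Add(2, -377) = -375)
Function('N')(o) = Add(Pow(o, 2), Mul(-1125, o))
Add(Function('N')(Function('F')(Mul(-7, -5))), Mul(-1, Function('C')(Pow(Add(82, Function('d')(8)), Rational(1, 2))))) = Add(Mul(Pow(Mul(-7, -5), 2), Add(-1125, Pow(Mul(-7, -5), 2))), Mul(-1, -375)) = Add(Mul(Pow(35, 2), Add(-1125, Pow(35, 2))), 375) = Add(Mul(1225, Add(-1125, 1225)), 375) = Add(Mul(1225, 100), 375) = Add(122500, 375) = 122875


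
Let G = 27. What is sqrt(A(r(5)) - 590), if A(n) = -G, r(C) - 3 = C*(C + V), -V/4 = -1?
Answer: I*sqrt(617) ≈ 24.839*I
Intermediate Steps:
V = 4 (V = -4*(-1) = 4)
r(C) = 3 + C*(4 + C) (r(C) = 3 + C*(C + 4) = 3 + C*(4 + C))
A(n) = -27 (A(n) = -1*27 = -27)
sqrt(A(r(5)) - 590) = sqrt(-27 - 590) = sqrt(-617) = I*sqrt(617)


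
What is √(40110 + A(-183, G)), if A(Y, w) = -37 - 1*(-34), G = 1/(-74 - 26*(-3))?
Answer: √40107 ≈ 200.27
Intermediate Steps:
G = ¼ (G = 1/(-74 + 78) = 1/4 = ¼ ≈ 0.25000)
A(Y, w) = -3 (A(Y, w) = -37 + 34 = -3)
√(40110 + A(-183, G)) = √(40110 - 3) = √40107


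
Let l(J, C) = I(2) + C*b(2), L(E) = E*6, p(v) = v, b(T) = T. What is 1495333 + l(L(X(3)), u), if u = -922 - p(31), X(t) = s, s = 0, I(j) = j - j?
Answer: 1493427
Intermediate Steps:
I(j) = 0
X(t) = 0
L(E) = 6*E
u = -953 (u = -922 - 1*31 = -922 - 31 = -953)
l(J, C) = 2*C (l(J, C) = 0 + C*2 = 0 + 2*C = 2*C)
1495333 + l(L(X(3)), u) = 1495333 + 2*(-953) = 1495333 - 1906 = 1493427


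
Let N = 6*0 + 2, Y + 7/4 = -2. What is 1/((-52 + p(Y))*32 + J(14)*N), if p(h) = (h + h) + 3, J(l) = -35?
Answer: -1/1878 ≈ -0.00053248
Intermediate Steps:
Y = -15/4 (Y = -7/4 - 2 = -15/4 ≈ -3.7500)
p(h) = 3 + 2*h (p(h) = 2*h + 3 = 3 + 2*h)
N = 2 (N = 0 + 2 = 2)
1/((-52 + p(Y))*32 + J(14)*N) = 1/((-52 + (3 + 2*(-15/4)))*32 - 35*2) = 1/((-52 + (3 - 15/2))*32 - 70) = 1/((-52 - 9/2)*32 - 70) = 1/(-113/2*32 - 70) = 1/(-1808 - 70) = 1/(-1878) = -1/1878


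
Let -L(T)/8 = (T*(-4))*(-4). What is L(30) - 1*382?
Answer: -4222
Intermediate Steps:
L(T) = -128*T (L(T) = -8*T*(-4)*(-4) = -8*(-4*T)*(-4) = -128*T)
L(30) - 1*382 = -128*30 - 1*382 = -3840 - 382 = -4222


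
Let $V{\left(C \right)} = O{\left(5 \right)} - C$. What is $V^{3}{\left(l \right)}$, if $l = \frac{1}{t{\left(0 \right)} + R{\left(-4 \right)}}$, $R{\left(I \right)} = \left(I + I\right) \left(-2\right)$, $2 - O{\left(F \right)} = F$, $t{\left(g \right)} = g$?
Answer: $- \frac{117649}{4096} \approx -28.723$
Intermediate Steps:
$O{\left(F \right)} = 2 - F$
$R{\left(I \right)} = - 4 I$ ($R{\left(I \right)} = 2 I \left(-2\right) = - 4 I$)
$l = \frac{1}{16}$ ($l = \frac{1}{0 - -16} = \frac{1}{0 + 16} = \frac{1}{16} \approx 0.0625$)
$V{\left(C \right)} = -3 - C$ ($V{\left(C \right)} = \left(2 - 5\right) - C = -3 - C$)
$V^{3}{\left(l \right)} = \left(-3 - \frac{1}{16}\right)^{3} = \left(- \frac{49}{16}\right)^{3} = - \frac{117649}{4096}$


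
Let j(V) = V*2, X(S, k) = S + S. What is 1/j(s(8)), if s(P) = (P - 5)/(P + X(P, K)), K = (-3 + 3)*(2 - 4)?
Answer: 4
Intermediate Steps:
K = 0 (K = 0*(-2) = 0)
X(S, k) = 2*S
s(P) = (-5 + P)/(3*P) (s(P) = (P - 5)/(P + 2*P) = (-5 + P)/((3*P)) = (-5 + P)*(1/(3*P)) = (-5 + P)/(3*P))
j(V) = 2*V
1/j(s(8)) = 1/(2*((1/3)*(-5 + 8)/8)) = 1/(2*((1/3)*(1/8)*3)) = 1/(2*(1/8)) = 1/(1/4) = 4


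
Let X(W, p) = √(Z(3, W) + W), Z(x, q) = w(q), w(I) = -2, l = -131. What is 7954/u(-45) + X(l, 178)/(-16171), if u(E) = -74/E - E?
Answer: 357930/2099 - I*√133/16171 ≈ 170.52 - 0.00071316*I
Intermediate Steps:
Z(x, q) = -2
X(W, p) = √(-2 + W)
u(E) = -E - 74/E
7954/u(-45) + X(l, 178)/(-16171) = 7954/(-1*(-45) - 74/(-45)) + √(-2 - 131)/(-16171) = 7954/(45 - 74*(-1/45)) + √(-133)*(-1/16171) = 7954/(45 + 74/45) + (I*√133)*(-1/16171) = 7954/(2099/45) - I*√133/16171 = 7954*(45/2099) - I*√133/16171 = 357930/2099 - I*√133/16171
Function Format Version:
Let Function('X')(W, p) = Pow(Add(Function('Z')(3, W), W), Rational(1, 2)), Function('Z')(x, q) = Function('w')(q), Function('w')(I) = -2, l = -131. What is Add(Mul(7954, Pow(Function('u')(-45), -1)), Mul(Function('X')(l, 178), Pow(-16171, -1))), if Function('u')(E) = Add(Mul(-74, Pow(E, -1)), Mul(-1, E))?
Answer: Add(Rational(357930, 2099), Mul(Rational(-1, 16171), I, Pow(133, Rational(1, 2)))) ≈ Add(170.52, Mul(-0.00071316, I))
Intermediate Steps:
Function('Z')(x, q) = -2
Function('X')(W, p) = Pow(Add(-2, W), Rational(1, 2))
Function('u')(E) = Add(Mul(-1, E), Mul(-74, Pow(E, -1)))
Add(Mul(7954, Pow(Function('u')(-45), -1)), Mul(Function('X')(l, 178), Pow(-16171, -1))) = Add(Mul(7954, Pow(Add(Mul(-1, -45), Mul(-74, Pow(-45, -1))), -1)), Mul(Pow(Add(-2, -131), Rational(1, 2)), Pow(-16171, -1))) = Add(Mul(7954, Pow(Add(45, Mul(-74, Rational(-1, 45))), -1)), Mul(Pow(-133, Rational(1, 2)), Rational(-1, 16171))) = Add(Mul(7954, Pow(Add(45, Rational(74, 45)), -1)), Mul(Mul(I, Pow(133, Rational(1, 2))), Rational(-1, 16171))) = Add(Mul(7954, Pow(Rational(2099, 45), -1)), Mul(Rational(-1, 16171), I, Pow(133, Rational(1, 2)))) = Add(Mul(7954, Rational(45, 2099)), Mul(Rational(-1, 16171), I, Pow(133, Rational(1, 2)))) = Add(Rational(357930, 2099), Mul(Rational(-1, 16171), I, Pow(133, Rational(1, 2))))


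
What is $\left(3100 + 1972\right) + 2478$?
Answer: $7550$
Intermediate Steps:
$\left(3100 + 1972\right) + 2478 = 5072 + 2478 = 7550$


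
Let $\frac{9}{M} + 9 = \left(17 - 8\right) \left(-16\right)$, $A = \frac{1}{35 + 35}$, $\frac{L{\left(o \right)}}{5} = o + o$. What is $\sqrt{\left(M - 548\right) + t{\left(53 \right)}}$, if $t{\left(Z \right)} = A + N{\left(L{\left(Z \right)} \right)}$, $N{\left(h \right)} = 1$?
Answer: $\frac{i \sqrt{774669770}}{1190} \approx 23.389 i$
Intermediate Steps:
$L{\left(o \right)} = 10 o$ ($L{\left(o \right)} = 5 \left(o + o\right) = 5 \cdot 2 o = 10 o$)
$A = \frac{1}{70} \approx 0.014286$
$M = - \frac{1}{17}$ ($M = \frac{9}{-9 + \left(17 - 8\right) \left(-16\right)} = \frac{9}{-9 + 9 \left(-16\right)} = \frac{9}{-9 - 144} = \frac{9}{-153} = 9 \left(- \frac{1}{153}\right) = - \frac{1}{17} \approx -0.058824$)
$t{\left(Z \right)} = \frac{71}{70}$ ($t{\left(Z \right)} = \frac{1}{70} + 1 = \frac{71}{70}$)
$\sqrt{\left(M - 548\right) + t{\left(53 \right)}} = \sqrt{\left(- \frac{1}{17} - 548\right) + \frac{71}{70}} = \sqrt{- \frac{9317}{17} + \frac{71}{70}} = \sqrt{- \frac{650983}{1190}} = \frac{i \sqrt{774669770}}{1190}$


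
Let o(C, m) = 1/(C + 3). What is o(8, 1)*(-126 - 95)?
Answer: -221/11 ≈ -20.091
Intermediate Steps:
o(C, m) = 1/(3 + C)
o(8, 1)*(-126 - 95) = (-126 - 95)/(3 + 8) = -221/11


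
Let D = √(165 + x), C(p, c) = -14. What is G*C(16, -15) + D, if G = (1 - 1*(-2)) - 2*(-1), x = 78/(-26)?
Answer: -70 + 9*√2 ≈ -57.272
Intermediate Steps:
x = -3 (x = 78*(-1/26) = -3)
D = 9*√2 (D = √(165 - 3) = √162 = 9*√2 ≈ 12.728)
G = 5 (G = (1 + 2) + 2 = 3 + 2 = 5)
G*C(16, -15) + D = 5*(-14) + 9*√2 = -70 + 9*√2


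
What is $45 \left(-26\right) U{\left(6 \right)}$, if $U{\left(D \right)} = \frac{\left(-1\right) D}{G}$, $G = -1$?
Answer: $-7020$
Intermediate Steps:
$U{\left(D \right)} = D$ ($U{\left(D \right)} = \frac{\left(-1\right) D}{-1} = - D \left(-1\right) = D$)
$45 \left(-26\right) U{\left(6 \right)} = 45 \left(-26\right) 6 = \left(-1170\right) 6 = -7020$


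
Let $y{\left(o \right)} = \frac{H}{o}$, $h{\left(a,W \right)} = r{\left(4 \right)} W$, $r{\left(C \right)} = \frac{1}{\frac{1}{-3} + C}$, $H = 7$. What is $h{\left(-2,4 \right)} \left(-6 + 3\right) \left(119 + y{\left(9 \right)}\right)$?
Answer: $-392$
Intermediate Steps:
$r{\left(C \right)} = \frac{1}{- \frac{1}{3} + C}$
$h{\left(a,W \right)} = \frac{3 W}{11}$ ($h{\left(a,W \right)} = \frac{3}{-1 + 3 \cdot 4} W = \frac{3}{-1 + 12} W = \frac{3}{11} W = 3 \cdot \frac{1}{11} W = \frac{3 W}{11}$)
$y{\left(o \right)} = \frac{7}{o}$
$h{\left(-2,4 \right)} \left(-6 + 3\right) \left(119 + y{\left(9 \right)}\right) = \frac{3}{11} \cdot 4 \left(-6 + 3\right) \left(119 + \frac{7}{9}\right) = \frac{12}{11} \left(-3\right) \left(119 + 7 \cdot \frac{1}{9}\right) = - \frac{36 \left(119 + \frac{7}{9}\right)}{11} = \left(- \frac{36}{11}\right) \frac{1078}{9} = -392$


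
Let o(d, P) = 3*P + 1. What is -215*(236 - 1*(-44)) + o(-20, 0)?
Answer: -60199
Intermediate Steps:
o(d, P) = 1 + 3*P
-215*(236 - 1*(-44)) + o(-20, 0) = -215*(236 - 1*(-44)) + (1 + 3*0) = -215*(236 + 44) + (1 + 0) = -215*280 + 1 = -60200 + 1 = -60199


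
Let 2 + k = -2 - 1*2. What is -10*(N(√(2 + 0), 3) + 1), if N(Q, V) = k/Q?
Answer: -10 + 30*√2 ≈ 32.426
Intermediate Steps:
k = -6 (k = -2 + (-2 - 1*2) = -2 + (-2 - 2) = -2 - 4 = -6)
N(Q, V) = -6/Q
-10*(N(√(2 + 0), 3) + 1) = -10*(-6/√(2 + 0) + 1) = -10*(-6*√2/2 + 1) = -10*(-3*√2 + 1) = -10*(1 - 3*√2) = -10 + 30*√2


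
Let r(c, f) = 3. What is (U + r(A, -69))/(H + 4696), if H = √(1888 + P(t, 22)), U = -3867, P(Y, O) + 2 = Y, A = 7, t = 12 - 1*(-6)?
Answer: -1134084/1378157 + 966*√119/1378157 ≈ -0.81525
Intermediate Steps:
t = 18 (t = 12 + 6 = 18)
P(Y, O) = -2 + Y
H = 4*√119 (H = √(1888 + (-2 + 18)) = √(1888 + 16) = √1904 = 4*√119 ≈ 43.635)
(U + r(A, -69))/(H + 4696) = (-3867 + 3)/(4*√119 + 4696) = -3864/(4696 + 4*√119)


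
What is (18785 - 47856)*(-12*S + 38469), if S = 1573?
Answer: -569588103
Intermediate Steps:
(18785 - 47856)*(-12*S + 38469) = (18785 - 47856)*(-12*1573 + 38469) = -29071*(-18876 + 38469) = -29071*19593 = -569588103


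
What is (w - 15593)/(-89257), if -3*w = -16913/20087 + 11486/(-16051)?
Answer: 5027272105526/28777923917309 ≈ 0.17469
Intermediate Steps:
w = 167396615/322416437 (w = -(-16913/20087 + 11486/(-16051))/3 = -(-16913*1/20087 + 11486*(-1/16051))/3 = -(-16913/20087 - 11486/16051)/3 = -⅓*(-502189845/322416437) = 167396615/322416437 ≈ 0.51919)
(w - 15593)/(-89257) = (167396615/322416437 - 15593)/(-89257) = -5027272105526/322416437*(-1/89257) = 5027272105526/28777923917309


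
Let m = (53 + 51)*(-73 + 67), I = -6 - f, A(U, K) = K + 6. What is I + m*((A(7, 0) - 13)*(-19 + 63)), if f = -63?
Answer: 192249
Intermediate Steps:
A(U, K) = 6 + K
I = 57 (I = -6 - 1*(-63) = -6 + 63 = 57)
m = -624 (m = 104*(-6) = -624)
I + m*((A(7, 0) - 13)*(-19 + 63)) = 57 - 624*((6 + 0) - 13)*(-19 + 63) = 57 - 624*(6 - 13)*44 = 57 - (-4368)*44 = 57 - 624*(-308) = 57 + 192192 = 192249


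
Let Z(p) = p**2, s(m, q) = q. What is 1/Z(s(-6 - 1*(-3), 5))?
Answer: 1/25 ≈ 0.040000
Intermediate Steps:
1/Z(s(-6 - 1*(-3), 5)) = 1/(5**2) = 1/25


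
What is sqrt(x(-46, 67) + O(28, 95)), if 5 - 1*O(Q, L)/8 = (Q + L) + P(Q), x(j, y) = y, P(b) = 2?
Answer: I*sqrt(893) ≈ 29.883*I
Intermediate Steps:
O(Q, L) = 24 - 8*L - 8*Q (O(Q, L) = 40 - 8*((Q + L) + 2) = 40 - 8*((L + Q) + 2) = 40 - 8*(2 + L + Q) = 40 + (-16 - 8*L - 8*Q) = 24 - 8*L - 8*Q)
sqrt(x(-46, 67) + O(28, 95)) = sqrt(67 + (24 - 8*95 - 8*28)) = sqrt(67 + (24 - 760 - 224)) = sqrt(67 - 960) = sqrt(-893) = I*sqrt(893)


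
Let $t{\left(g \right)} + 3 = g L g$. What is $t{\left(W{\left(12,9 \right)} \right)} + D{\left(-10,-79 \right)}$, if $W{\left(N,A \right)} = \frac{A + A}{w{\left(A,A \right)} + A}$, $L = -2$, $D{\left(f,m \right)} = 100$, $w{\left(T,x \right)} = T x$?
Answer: $\frac{2423}{25} \approx 96.92$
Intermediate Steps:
$W{\left(N,A \right)} = \frac{2 A}{A + A^{2}}$ ($W{\left(N,A \right)} = \frac{A + A}{A A + A} = \frac{2 A}{A^{2} + A} = \frac{2 A}{A + A^{2}}$)
$t{\left(g \right)} = -3 - 2 g^{2}$ ($t{\left(g \right)} = -3 + g \left(-2\right) g = -3 + - 2 g g = -3 - 2 g^{2}$)
$t{\left(W{\left(12,9 \right)} \right)} + D{\left(-10,-79 \right)} = \left(-3 - 2 \left(\frac{2}{1 + 9}\right)^{2}\right) + 100 = \left(-3 - 2 \left(\frac{2}{10}\right)^{2}\right) + 100 = \left(-3 - 2 \left(2 \cdot \frac{1}{10}\right)^{2}\right) + 100 = \left(-3 - \frac{2}{25}\right) + 100 = - \frac{77}{25} + 100 = \frac{2423}{25}$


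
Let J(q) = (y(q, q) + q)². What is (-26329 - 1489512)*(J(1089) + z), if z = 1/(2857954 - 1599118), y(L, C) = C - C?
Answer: -2262968784775186837/1258836 ≈ -1.7977e+12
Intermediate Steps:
y(L, C) = 0
J(q) = q² (J(q) = (0 + q)² = q²)
z = 1/1258836 ≈ 7.9438e-7
(-26329 - 1489512)*(J(1089) + z) = (-26329 - 1489512)*(1089² + 1/1258836) = -1515841*(1185921 + 1/1258836) = -1515841*1492880047957/1258836 = -2262968784775186837/1258836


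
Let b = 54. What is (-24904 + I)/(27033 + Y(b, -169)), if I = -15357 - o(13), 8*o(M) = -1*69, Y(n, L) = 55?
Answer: -322019/216704 ≈ -1.4860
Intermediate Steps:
o(M) = -69/8 (o(M) = (-1*69)/8 = (⅛)*(-69) = -69/8)
I = -122787/8 (I = -15357 - 1*(-69/8) = -15357 + 69/8 = -122787/8 ≈ -15348.)
(-24904 + I)/(27033 + Y(b, -169)) = (-24904 - 122787/8)/(27033 + 55) = -322019/8/27088 = -322019/8*1/27088 = -322019/216704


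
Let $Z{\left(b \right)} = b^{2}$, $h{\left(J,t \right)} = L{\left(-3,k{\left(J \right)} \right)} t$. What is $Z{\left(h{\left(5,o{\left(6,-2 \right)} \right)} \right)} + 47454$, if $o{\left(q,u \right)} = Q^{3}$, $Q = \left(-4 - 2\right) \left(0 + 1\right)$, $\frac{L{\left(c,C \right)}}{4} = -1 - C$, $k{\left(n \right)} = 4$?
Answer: $18709854$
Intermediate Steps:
$L{\left(c,C \right)} = -4 - 4 C$ ($L{\left(c,C \right)} = 4 \left(-1 - C\right) = -4 - 4 C$)
$Q = -6$ ($Q = \left(-6\right) 1 = -6$)
$o{\left(q,u \right)} = -216$ ($o{\left(q,u \right)} = \left(-6\right)^{3} = -216$)
$h{\left(J,t \right)} = - 20 t$ ($h{\left(J,t \right)} = \left(-4 - 16\right) t = - 20 t$)
$Z{\left(h{\left(5,o{\left(6,-2 \right)} \right)} \right)} + 47454 = \left(\left(-20\right) \left(-216\right)\right)^{2} + 47454 = 4320^{2} + 47454 = 18662400 + 47454 = 18709854$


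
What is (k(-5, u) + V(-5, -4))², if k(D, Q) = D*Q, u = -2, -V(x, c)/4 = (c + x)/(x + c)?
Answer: 36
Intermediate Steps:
V(x, c) = -4 (V(x, c) = -4*(c + x)/(x + c) = -4*(c + x)/(c + x) = -4*1 = -4)
(k(-5, u) + V(-5, -4))² = (-5*(-2) - 4)² = (10 - 4)² = 6² = 36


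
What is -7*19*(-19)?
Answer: 2527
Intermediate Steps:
-7*19*(-19) = -133*(-19) = 2527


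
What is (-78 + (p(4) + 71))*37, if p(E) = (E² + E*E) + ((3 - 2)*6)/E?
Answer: 1961/2 ≈ 980.50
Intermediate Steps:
p(E) = 2*E² + 6/E (p(E) = (E² + E²) + (1*6)/E = 2*E² + 6/E)
(-78 + (p(4) + 71))*37 = (-78 + (2*(3 + 4³)/4 + 71))*37 = (-78 + (2*(¼)*(3 + 64) + 71))*37 = (-78 + (2*(¼)*67 + 71))*37 = (-78 + (67/2 + 71))*37 = (-78 + 209/2)*37 = (53/2)*37 = 1961/2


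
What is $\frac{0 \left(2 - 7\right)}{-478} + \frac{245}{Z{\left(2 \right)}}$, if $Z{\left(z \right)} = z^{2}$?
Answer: $\frac{245}{4} \approx 61.25$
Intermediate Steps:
$\frac{0 \left(2 - 7\right)}{-478} + \frac{245}{Z{\left(2 \right)}} = \frac{0 \left(2 - 7\right)}{-478} + \frac{245}{2^{2}} = 0 \left(-5\right) \left(- \frac{1}{478}\right) + \frac{245}{4} = 0 \left(- \frac{1}{478}\right) + 245 \cdot \frac{1}{4} = 0 + \frac{245}{4} = \frac{245}{4}$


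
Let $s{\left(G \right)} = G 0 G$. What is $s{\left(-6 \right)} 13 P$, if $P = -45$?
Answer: $0$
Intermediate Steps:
$s{\left(G \right)} = 0$ ($s{\left(G \right)} = 0 G = 0$)
$s{\left(-6 \right)} 13 P = 0 \cdot 13 \left(-45\right) = 0 \left(-45\right) = 0$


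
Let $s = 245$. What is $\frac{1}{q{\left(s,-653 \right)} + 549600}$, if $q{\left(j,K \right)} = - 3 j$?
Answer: $\frac{1}{548865} \approx 1.8219 \cdot 10^{-6}$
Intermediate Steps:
$\frac{1}{q{\left(s,-653 \right)} + 549600} = \frac{1}{\left(-3\right) 245 + 549600} = \frac{1}{-735 + 549600} = \frac{1}{548865}$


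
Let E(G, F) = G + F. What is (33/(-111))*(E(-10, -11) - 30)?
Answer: 561/37 ≈ 15.162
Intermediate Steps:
E(G, F) = F + G
(33/(-111))*(E(-10, -11) - 30) = (33/(-111))*((-11 - 10) - 30) = (33*(-1/111))*(-21 - 30) = -11/37*(-51) = 561/37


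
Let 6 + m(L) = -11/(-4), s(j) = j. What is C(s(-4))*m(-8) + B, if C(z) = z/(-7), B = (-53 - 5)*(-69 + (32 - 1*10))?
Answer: 19069/7 ≈ 2724.1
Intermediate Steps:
B = 2726 (B = -58*(-69 + (32 - 10)) = -58*(-69 + 22) = -58*(-47) = 2726)
m(L) = -13/4 (m(L) = -6 - 11/(-4) = -6 - 11*(-¼) = -6 + 11/4 = -13/4)
C(z) = -z/7 (C(z) = z*(-⅐) = -z/7)
C(s(-4))*m(-8) + B = -⅐*(-4)*(-13/4) + 2726 = (4/7)*(-13/4) + 2726 = -13/7 + 2726 = 19069/7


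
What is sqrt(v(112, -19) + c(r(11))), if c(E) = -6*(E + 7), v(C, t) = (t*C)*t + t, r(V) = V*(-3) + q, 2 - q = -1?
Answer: sqrt(40551) ≈ 201.37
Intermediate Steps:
q = 3 (q = 2 - 1*(-1) = 2 + 1 = 3)
r(V) = 3 - 3*V (r(V) = V*(-3) + 3 = -3*V + 3 = 3 - 3*V)
v(C, t) = t + C*t**2 (v(C, t) = (C*t)*t + t = C*t**2 + t = t + C*t**2)
c(E) = -42 - 6*E (c(E) = -6*(7 + E) = -42 - 6*E)
sqrt(v(112, -19) + c(r(11))) = sqrt(-19*(1 + 112*(-19)) + (-42 - 6*(3 - 3*11))) = sqrt(-19*(1 - 2128) + (-42 - 6*(3 - 33))) = sqrt(-19*(-2127) + (-42 - 6*(-30))) = sqrt(40413 + (-42 + 180)) = sqrt(40413 + 138) = sqrt(40551)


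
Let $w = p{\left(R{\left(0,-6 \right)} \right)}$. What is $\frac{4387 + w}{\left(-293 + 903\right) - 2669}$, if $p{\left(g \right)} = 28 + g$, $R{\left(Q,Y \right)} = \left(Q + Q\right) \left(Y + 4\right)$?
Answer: $- \frac{4415}{2059} \approx -2.1442$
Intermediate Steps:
$R{\left(Q,Y \right)} = 2 Q \left(4 + Y\right)$
$w = 28$ ($w = 28 + 2 \cdot 0 \left(4 - 6\right) = 28 + 2 \cdot 0 \left(-2\right) = 28 + 0 = 28$)
$\frac{4387 + w}{\left(-293 + 903\right) - 2669} = \frac{4387 + 28}{\left(-293 + 903\right) - 2669} = \frac{4415}{610 - 2669} = \frac{4415}{-2059} = 4415 \left(- \frac{1}{2059}\right) = - \frac{4415}{2059}$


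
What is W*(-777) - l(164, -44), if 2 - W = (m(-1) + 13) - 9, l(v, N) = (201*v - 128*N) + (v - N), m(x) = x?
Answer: -38027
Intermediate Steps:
l(v, N) = -129*N + 202*v (l(v, N) = (-128*N + 201*v) + (v - N) = -129*N + 202*v)
W = -1 (W = 2 - ((-1 + 13) - 9) = 2 - (12 - 9) = 2 - 1*3 = 2 - 3 = -1)
W*(-777) - l(164, -44) = -1*(-777) - (-129*(-44) + 202*164) = 777 - (5676 + 33128) = 777 - 1*38804 = 777 - 38804 = -38027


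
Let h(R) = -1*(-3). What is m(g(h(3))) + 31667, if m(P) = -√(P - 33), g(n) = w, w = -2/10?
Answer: 31667 - I*√830/5 ≈ 31667.0 - 5.7619*I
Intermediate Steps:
h(R) = 3
w = -⅕ (w = -2*⅒ = -⅕ ≈ -0.20000)
g(n) = -⅕
m(P) = -√(-33 + P)
m(g(h(3))) + 31667 = -√(-33 - ⅕) + 31667 = -√(-166/5) + 31667 = -I*√830/5 + 31667 = 31667 - I*√830/5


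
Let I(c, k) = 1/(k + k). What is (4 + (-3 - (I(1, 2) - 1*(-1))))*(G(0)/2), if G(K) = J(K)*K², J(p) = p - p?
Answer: 0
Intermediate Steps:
I(c, k) = 1/(2*k)
J(p) = 0
G(K) = 0 (G(K) = 0*K² = 0)
(4 + (-3 - (I(1, 2) - 1*(-1))))*(G(0)/2) = (4 + (-3 - ((½)/2 - 1*(-1))))*(0/2) = (4 + (-3 - ((½)*(½) + 1)))*(0*(½)) = (4 + (-3 - (¼ + 1)))*0 = (4 + (-3 - 1*5/4))*0 = (4 + (-3 - 5/4))*0 = (4 - 17/4)*0 = -¼*0 = 0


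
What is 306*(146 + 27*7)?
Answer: 102510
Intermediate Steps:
306*(146 + 27*7) = 306*(146 + 189) = 306*335 = 102510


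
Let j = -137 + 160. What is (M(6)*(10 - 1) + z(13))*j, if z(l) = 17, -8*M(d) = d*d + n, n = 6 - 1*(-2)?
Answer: -1495/2 ≈ -747.50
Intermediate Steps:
n = 8 (n = 6 + 2 = 8)
M(d) = -1 - d²/8 (M(d) = -(d*d + 8)/8 = -(d² + 8)/8 = -(8 + d²)/8 = -1 - d²/8)
j = 23
(M(6)*(10 - 1) + z(13))*j = ((-1 - ⅛*6²)*(10 - 1) + 17)*23 = ((-1 - ⅛*36)*9 + 17)*23 = ((-1 - 9/2)*9 + 17)*23 = (-11/2*9 + 17)*23 = (-99/2 + 17)*23 = -65/2*23 = -1495/2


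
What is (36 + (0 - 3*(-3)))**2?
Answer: 2025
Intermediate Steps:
(36 + (0 - 3*(-3)))**2 = (36 + (0 + 9))**2 = (36 + 9)**2 = 45**2 = 2025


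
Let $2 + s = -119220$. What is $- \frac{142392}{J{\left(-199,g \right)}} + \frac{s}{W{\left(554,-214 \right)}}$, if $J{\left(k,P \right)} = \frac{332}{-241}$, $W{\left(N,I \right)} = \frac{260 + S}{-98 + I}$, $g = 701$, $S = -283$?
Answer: $- \frac{2890053198}{1909} \approx -1.5139 \cdot 10^{6}$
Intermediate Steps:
$s = -119222$ ($s = -2 - 119220 = -119222$)
$W{\left(N,I \right)} = - \frac{23}{-98 + I}$ ($W{\left(N,I \right)} = \frac{260 - 283}{-98 + I} = - \frac{23}{-98 + I}$)
$J{\left(k,P \right)} = - \frac{332}{241}$ ($J{\left(k,P \right)} = 332 \left(- \frac{1}{241}\right) = - \frac{332}{241}$)
$- \frac{142392}{J{\left(-199,g \right)}} + \frac{s}{W{\left(554,-214 \right)}} = - \frac{142392}{- \frac{332}{241}} - \frac{119222}{\left(-23\right) \frac{1}{-98 - 214}} = \left(-142392\right) \left(- \frac{241}{332}\right) - \frac{119222}{\left(-23\right) \frac{1}{-312}} = \frac{8579118}{83} - \frac{119222}{\left(-23\right) \left(- \frac{1}{312}\right)} = \frac{8579118}{83} - \frac{119222}{\frac{23}{312}} = \frac{8579118}{83} - \frac{37197264}{23} = - \frac{2890053198}{1909}$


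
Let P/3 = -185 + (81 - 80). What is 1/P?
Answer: -1/552 ≈ -0.0018116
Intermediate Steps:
P = -552 (P = 3*(-185 + (81 - 80)) = 3*(-185 + 1) = 3*(-184) = -552)
1/P = 1/(-552) = -1/552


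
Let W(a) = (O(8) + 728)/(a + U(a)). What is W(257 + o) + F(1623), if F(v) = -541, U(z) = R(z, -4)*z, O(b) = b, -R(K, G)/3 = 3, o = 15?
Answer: -36811/68 ≈ -541.34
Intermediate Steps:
R(K, G) = -9 (R(K, G) = -3*3 = -9)
U(z) = -9*z
W(a) = -92/a (W(a) = (8 + 728)/(a - 9*a) = 736/((-8*a)) = 736*(-1/(8*a)) = -92/a)
W(257 + o) + F(1623) = -92/(257 + 15) - 541 = -92/272 - 541 = -92*1/272 - 541 = -23/68 - 541 = -36811/68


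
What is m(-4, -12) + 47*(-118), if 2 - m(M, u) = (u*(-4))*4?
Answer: -5736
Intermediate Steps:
m(M, u) = 2 + 16*u (m(M, u) = 2 - u*(-4)*4 = 2 - (-4*u)*4 = 2 - (-16)*u = 2 + 16*u)
m(-4, -12) + 47*(-118) = (2 + 16*(-12)) + 47*(-118) = (2 - 192) - 5546 = -190 - 5546 = -5736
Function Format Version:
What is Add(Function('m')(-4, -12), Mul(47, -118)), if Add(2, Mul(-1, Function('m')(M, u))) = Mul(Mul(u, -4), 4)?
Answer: -5736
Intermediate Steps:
Function('m')(M, u) = Add(2, Mul(16, u)) (Function('m')(M, u) = Add(2, Mul(-1, Mul(Mul(u, -4), 4))) = Add(2, Mul(-1, Mul(Mul(-4, u), 4))) = Add(2, Mul(-1, Mul(-16, u))) = Add(2, Mul(16, u)))
Add(Function('m')(-4, -12), Mul(47, -118)) = Add(Add(2, Mul(16, -12)), Mul(47, -118)) = Add(Add(2, -192), -5546) = Add(-190, -5546) = -5736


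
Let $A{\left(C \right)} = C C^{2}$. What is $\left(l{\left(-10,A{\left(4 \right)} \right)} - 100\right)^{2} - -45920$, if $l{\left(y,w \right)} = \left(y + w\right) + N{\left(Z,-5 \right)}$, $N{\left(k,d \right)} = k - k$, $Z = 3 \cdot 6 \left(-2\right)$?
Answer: $48036$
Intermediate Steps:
$A{\left(C \right)} = C^{3}$
$Z = -36$ ($Z = 18 \left(-2\right) = -36$)
$N{\left(k,d \right)} = 0$
$l{\left(y,w \right)} = w + y$ ($l{\left(y,w \right)} = \left(y + w\right) + 0 = \left(w + y\right) + 0 = w + y$)
$\left(l{\left(-10,A{\left(4 \right)} \right)} - 100\right)^{2} - -45920 = \left(\left(4^{3} - 10\right) - 100\right)^{2} - -45920 = \left(\left(64 - 10\right) - 100\right)^{2} + 45920 = \left(54 - 100\right)^{2} + 45920 = \left(-46\right)^{2} + 45920 = 2116 + 45920 = 48036$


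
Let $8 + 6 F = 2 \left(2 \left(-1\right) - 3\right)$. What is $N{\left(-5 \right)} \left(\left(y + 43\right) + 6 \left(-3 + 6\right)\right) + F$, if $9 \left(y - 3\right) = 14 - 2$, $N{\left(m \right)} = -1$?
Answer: $- \frac{205}{3} \approx -68.333$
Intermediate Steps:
$y = \frac{13}{3}$ ($y = 3 + \frac{14 - 2}{9} = 3 + \frac{1}{9} \cdot 12 = 3 + \frac{4}{3} = \frac{13}{3} \approx 4.3333$)
$F = -3$ ($F = - \frac{4}{3} + \frac{2 \left(2 \left(-1\right) - 3\right)}{6} = - \frac{4}{3} + \frac{2 \left(-2 - 3\right)}{6} = - \frac{4}{3} + \frac{2 \left(-5\right)}{6} = - \frac{4}{3} + \frac{1}{6} \left(-10\right) = - \frac{4}{3} - \frac{5}{3} = -3$)
$N{\left(-5 \right)} \left(\left(y + 43\right) + 6 \left(-3 + 6\right)\right) + F = - (\left(\frac{13}{3} + 43\right) + 6 \left(-3 + 6\right)) - 3 = - (\frac{142}{3} + 6 \cdot 3) - 3 = - (\frac{142}{3} + 18) - 3 = \left(-1\right) \frac{196}{3} - 3 = - \frac{196}{3} - 3 = - \frac{205}{3}$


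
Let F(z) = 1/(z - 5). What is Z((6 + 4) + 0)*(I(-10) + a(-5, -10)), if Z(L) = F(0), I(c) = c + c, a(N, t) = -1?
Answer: 21/5 ≈ 4.2000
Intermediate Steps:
I(c) = 2*c
F(z) = 1/(-5 + z)
Z(L) = -⅕ (Z(L) = 1/(-5 + 0) = 1/(-5) = -⅕)
Z((6 + 4) + 0)*(I(-10) + a(-5, -10)) = -(2*(-10) - 1)/5 = -(-20 - 1)/5 = -⅕*(-21) = 21/5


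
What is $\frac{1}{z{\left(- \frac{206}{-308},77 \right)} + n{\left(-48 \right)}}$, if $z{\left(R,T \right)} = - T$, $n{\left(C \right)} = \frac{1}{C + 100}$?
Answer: $- \frac{52}{4003} \approx -0.01299$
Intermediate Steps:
$n{\left(C \right)} = \frac{1}{100 + C}$
$\frac{1}{z{\left(- \frac{206}{-308},77 \right)} + n{\left(-48 \right)}} = \frac{1}{\left(-1\right) 77 + \frac{1}{100 - 48}} = \frac{1}{-77 + \frac{1}{52}} = \frac{1}{- \frac{4003}{52}} = - \frac{52}{4003}$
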